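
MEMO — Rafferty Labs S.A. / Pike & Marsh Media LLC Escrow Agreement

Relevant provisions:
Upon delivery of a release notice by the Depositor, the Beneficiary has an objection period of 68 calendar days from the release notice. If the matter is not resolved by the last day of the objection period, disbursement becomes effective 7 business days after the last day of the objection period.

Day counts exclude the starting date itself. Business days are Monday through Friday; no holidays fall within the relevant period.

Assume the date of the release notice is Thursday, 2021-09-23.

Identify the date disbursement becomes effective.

2021-12-09

The last day of the objection period: 2021-09-23 + 68 days = 2021-11-30.
From Tuesday, 2021-11-30, 7 business days (Dec 1, Dec 2, Dec 3, Dec 6, Dec 7, Dec 8, Dec 9, skipping weekends) brings us to Thursday, 2021-12-09, which is the date disbursement becomes effective.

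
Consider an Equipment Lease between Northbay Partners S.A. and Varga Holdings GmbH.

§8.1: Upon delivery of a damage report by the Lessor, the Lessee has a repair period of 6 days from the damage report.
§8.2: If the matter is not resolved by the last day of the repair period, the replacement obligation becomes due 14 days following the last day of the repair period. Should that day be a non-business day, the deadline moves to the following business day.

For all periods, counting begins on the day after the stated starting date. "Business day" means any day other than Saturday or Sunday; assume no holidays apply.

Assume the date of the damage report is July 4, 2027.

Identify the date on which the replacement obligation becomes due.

The last day of the repair period: July 4, 2027 + 6 days = July 10, 2027.
The date on which the replacement obligation becomes due: 14 calendar days after July 10, 2027 is July 24, 2027. That falls on a Saturday, so it rolls to the next business day, Monday, July 26, 2027.

July 26, 2027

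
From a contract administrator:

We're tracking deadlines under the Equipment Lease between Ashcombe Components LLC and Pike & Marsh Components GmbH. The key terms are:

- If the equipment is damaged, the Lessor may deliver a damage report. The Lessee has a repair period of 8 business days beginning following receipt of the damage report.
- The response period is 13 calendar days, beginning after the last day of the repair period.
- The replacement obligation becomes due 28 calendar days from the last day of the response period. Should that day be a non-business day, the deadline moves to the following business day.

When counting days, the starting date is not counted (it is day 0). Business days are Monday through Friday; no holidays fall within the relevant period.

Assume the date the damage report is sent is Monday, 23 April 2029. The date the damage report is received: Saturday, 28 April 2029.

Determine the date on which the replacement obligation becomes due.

From Saturday, 28 April 2029, 8 business days (Apr 30, May 1, May 2, May 3, May 4, May 7, May 8, May 9, skipping weekends) brings us to Wednesday, 9 May 2029, which is the last day of the repair period.
The last day of the response period: 13 calendar days after 9 May 2029 is 22 May 2029.
The date on which the replacement obligation becomes due: 28 calendar days after 22 May 2029 is 19 June 2029. 19 June 2029 is a Tuesday, so no roll-forward applies.

19 June 2029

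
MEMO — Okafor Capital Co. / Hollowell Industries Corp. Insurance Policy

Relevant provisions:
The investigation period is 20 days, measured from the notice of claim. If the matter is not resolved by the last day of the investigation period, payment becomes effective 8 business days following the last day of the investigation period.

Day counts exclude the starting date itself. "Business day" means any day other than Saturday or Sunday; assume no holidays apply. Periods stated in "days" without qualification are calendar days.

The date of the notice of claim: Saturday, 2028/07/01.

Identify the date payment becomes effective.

Adding 20 calendar days to 2028/07/01 gives 2028/07/21, which is the last day of the investigation period.
From Friday, 2028/07/21, 8 business days (Jul 24, Jul 25, Jul 26, Jul 27, Jul 28, Jul 31, Aug 1, Aug 2, skipping weekends) brings us to Wednesday, 2028/08/02, which is the date payment becomes effective.

2028/08/02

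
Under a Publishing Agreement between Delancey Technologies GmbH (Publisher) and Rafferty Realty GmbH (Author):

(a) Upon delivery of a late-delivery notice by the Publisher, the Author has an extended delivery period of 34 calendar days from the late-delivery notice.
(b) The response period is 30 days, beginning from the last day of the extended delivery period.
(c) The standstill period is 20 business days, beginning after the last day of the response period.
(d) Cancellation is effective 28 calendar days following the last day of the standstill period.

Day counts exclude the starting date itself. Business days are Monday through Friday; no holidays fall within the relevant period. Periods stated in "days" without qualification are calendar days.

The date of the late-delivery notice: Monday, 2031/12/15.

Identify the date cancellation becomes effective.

The last day of the extended delivery period: 2031/12/15 + 34 days = 2032/01/18.
Adding 30 calendar days to 2032/01/18 gives 2032/02/17, which is the last day of the response period.
The last day of the standstill period: counting 20 business days from Tuesday, 2032/02/17 (Feb 18, Feb 19, Feb 20, Feb 23, …, Mar 12, Mar 15, Mar 16, skipping weekends) reaches Tuesday, 2032/03/16.
The date cancellation becomes effective: 2032/03/16 + 28 days = 2032/04/13.

2032/04/13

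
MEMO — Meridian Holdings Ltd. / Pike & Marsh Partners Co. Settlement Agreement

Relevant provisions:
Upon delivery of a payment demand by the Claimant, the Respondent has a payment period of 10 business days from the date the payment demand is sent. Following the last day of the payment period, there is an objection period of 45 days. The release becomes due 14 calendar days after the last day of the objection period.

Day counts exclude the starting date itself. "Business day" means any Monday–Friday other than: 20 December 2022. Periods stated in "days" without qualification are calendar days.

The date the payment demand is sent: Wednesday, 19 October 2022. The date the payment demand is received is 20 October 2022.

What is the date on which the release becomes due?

31 December 2022

From Wednesday, 19 October 2022, 10 business days (Oct 20, Oct 21, Oct 24, Oct 25, Oct 26, Oct 27, Oct 28, Oct 31, Nov 1, Nov 2, skipping weekends) brings us to Wednesday, 2 November 2022, which is the last day of the payment period.
The last day of the objection period: 2 November 2022 + 45 days = 17 December 2022.
The date on which the release becomes due: 17 December 2022 + 14 days = 31 December 2022.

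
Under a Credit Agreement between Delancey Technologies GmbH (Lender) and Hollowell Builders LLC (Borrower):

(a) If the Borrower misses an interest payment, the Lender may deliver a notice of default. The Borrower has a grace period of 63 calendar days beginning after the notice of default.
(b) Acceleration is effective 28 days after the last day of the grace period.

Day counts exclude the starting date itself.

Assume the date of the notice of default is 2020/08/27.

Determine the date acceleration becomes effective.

2020/11/26

The last day of the grace period: 2020/08/27 + 63 days = 2020/10/29.
The date acceleration becomes effective: 2020/10/29 + 28 days = 2020/11/26.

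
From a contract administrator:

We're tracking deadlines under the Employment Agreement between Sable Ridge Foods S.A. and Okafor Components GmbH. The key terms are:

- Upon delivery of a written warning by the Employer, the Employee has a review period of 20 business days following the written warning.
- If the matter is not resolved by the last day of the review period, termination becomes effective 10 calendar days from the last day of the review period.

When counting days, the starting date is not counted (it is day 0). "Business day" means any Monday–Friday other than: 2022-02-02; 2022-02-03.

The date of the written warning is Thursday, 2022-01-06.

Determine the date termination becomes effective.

2022-02-17

From Thursday, 2022-01-06, 20 business days (Jan 7, Jan 10, Jan 11, Jan 12, …, Feb 1, Feb 4, Feb 7, skipping weekends and the listed holidays on Feb 2, Feb 3) brings us to Monday, 2022-02-07, which is the last day of the review period.
The date termination becomes effective: 10 calendar days after 2022-02-07 is 2022-02-17.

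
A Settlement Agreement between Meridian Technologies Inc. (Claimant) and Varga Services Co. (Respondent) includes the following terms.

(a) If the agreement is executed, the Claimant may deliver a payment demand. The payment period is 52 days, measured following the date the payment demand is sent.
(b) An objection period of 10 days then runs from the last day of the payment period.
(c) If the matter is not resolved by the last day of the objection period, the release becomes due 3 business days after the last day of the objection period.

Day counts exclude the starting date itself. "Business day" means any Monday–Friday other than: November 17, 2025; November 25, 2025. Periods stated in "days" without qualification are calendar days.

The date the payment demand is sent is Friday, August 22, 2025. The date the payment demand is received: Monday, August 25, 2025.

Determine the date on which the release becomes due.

The last day of the payment period: 52 calendar days after August 22, 2025 is October 13, 2025.
The last day of the objection period: 10 calendar days after October 13, 2025 is October 23, 2025.
From Thursday, October 23, 2025, 3 business days (Oct 24, Oct 27, Oct 28, skipping weekends) brings us to Tuesday, October 28, 2025, which is the date on which the release becomes due.

October 28, 2025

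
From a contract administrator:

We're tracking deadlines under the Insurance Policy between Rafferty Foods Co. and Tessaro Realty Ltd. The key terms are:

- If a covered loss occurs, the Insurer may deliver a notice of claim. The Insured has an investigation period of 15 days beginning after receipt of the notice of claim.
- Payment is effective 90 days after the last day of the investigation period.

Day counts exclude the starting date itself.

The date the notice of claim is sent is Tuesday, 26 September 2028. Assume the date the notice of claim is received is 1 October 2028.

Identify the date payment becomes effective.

14 January 2029

The last day of the investigation period: 1 October 2028 + 15 days = 16 October 2028.
The date payment becomes effective: 16 October 2028 + 90 days = 14 January 2029.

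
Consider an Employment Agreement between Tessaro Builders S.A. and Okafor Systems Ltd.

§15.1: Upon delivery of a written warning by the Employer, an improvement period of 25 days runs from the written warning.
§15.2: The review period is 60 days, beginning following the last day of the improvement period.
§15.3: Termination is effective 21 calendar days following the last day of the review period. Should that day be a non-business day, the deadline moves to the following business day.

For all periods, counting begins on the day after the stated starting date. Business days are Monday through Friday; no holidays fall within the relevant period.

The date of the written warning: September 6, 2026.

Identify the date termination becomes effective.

The last day of the improvement period: 25 calendar days after September 6, 2026 is October 1, 2026.
The last day of the review period: 60 calendar days after October 1, 2026 is November 30, 2026.
Adding 21 calendar days to November 30, 2026 gives December 21, 2026, which is the date termination becomes effective. December 21, 2026 is a Monday, so no roll-forward applies.

December 21, 2026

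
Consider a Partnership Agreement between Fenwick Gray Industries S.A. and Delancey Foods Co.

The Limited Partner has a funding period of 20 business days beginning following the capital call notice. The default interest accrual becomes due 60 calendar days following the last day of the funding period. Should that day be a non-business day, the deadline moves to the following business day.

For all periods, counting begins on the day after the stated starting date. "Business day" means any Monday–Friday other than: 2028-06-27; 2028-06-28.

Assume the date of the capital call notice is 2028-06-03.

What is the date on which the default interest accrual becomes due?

2028-09-04

From Saturday, 2028-06-03, 20 business days (Jun 5, Jun 6, Jun 7, Jun 8, …, Jun 30, Jul 3, Jul 4, skipping weekends and the listed holidays on Jun 27, Jun 28) brings us to Tuesday, 2028-07-04, which is the last day of the funding period.
The date on which the default interest accrual becomes due: 2028-07-04 + 60 days = 2028-09-02. That falls on a Saturday, so it rolls to the next business day, Monday, 2028-09-04.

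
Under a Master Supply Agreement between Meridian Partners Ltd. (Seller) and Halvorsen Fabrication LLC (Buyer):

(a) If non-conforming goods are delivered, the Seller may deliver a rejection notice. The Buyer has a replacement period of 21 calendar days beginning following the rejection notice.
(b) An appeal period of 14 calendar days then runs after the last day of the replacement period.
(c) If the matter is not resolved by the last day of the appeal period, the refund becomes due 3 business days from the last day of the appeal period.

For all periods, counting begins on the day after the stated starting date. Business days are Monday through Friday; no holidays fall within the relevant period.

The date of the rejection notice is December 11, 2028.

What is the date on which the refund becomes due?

Adding 21 calendar days to December 11, 2028 gives January 1, 2029, which is the last day of the replacement period.
The last day of the appeal period: 14 calendar days after January 1, 2029 is January 15, 2029.
The date on which the refund becomes due: 3 business days after Monday, January 15, 2029, skipping weekends — Jan 16, Jan 17, Jan 18 — lands on Thursday, January 18, 2029.

January 18, 2029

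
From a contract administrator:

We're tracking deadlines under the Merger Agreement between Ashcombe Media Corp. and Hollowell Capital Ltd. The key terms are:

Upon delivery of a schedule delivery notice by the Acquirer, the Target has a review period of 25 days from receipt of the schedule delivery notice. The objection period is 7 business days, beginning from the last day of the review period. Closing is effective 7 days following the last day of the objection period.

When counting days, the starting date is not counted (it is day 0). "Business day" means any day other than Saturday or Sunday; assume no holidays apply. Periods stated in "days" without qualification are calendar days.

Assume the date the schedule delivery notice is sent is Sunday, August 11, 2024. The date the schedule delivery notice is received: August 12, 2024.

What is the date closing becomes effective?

September 24, 2024

The last day of the review period: 25 calendar days after August 12, 2024 is September 6, 2024.
From Friday, September 6, 2024, 7 business days (Sep 9, Sep 10, Sep 11, Sep 12, Sep 13, Sep 16, Sep 17, skipping weekends) brings us to Tuesday, September 17, 2024, which is the last day of the objection period.
The date closing becomes effective: September 17, 2024 + 7 days = September 24, 2024.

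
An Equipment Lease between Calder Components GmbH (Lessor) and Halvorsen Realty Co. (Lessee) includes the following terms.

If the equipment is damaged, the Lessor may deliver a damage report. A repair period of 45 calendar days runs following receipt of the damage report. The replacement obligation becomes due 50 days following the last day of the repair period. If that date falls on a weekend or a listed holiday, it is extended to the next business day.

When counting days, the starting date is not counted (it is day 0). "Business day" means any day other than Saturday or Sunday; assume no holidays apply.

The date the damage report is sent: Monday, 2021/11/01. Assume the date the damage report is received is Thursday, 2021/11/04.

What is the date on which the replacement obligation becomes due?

The last day of the repair period: 45 calendar days after 2021/11/04 is 2021/12/19.
The date on which the replacement obligation becomes due: 50 calendar days after 2021/12/19 is 2022/02/07. 2022/02/07 is a Monday, so no roll-forward applies.

2022/02/07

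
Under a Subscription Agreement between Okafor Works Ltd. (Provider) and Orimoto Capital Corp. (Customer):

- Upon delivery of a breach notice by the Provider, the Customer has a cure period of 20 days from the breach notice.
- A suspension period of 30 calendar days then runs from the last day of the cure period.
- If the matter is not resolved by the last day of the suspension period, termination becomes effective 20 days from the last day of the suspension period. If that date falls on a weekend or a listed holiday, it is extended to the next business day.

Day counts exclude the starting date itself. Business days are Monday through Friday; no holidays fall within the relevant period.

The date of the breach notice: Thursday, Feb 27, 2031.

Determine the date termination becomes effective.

The last day of the cure period: Feb 27, 2031 + 20 days = Mar 19, 2031.
The last day of the suspension period: 30 calendar days after Mar 19, 2031 is Apr 18, 2031.
Adding 20 calendar days to Apr 18, 2031 gives May 8, 2031, which is the date termination becomes effective. May 8, 2031 is a Thursday, so no roll-forward applies.

May 8, 2031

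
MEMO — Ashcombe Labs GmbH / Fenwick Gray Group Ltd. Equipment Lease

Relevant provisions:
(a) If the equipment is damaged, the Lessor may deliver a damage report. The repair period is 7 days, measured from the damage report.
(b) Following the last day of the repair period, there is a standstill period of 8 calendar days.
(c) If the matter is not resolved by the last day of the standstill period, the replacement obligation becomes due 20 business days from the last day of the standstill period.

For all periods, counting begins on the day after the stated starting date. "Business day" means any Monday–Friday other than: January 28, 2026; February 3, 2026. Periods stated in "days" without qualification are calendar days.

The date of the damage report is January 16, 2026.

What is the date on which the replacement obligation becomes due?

March 2, 2026

Adding 7 calendar days to January 16, 2026 gives January 23, 2026, which is the last day of the repair period.
The last day of the standstill period: 8 calendar days after January 23, 2026 is January 31, 2026.
The date on which the replacement obligation becomes due: 20 business days after Saturday, January 31, 2026, skipping weekends and the listed holiday on Feb 3 — Feb 2, Feb 4, Feb 5, Feb 6, …, Feb 26, Feb 27, Mar 2 — lands on Monday, March 2, 2026.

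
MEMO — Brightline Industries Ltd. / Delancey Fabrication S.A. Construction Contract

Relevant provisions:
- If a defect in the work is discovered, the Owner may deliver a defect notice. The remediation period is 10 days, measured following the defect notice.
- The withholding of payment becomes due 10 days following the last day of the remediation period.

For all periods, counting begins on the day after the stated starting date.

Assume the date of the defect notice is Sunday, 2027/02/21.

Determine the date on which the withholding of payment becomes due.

2027/03/13

The last day of the remediation period: 10 calendar days after 2027/02/21 is 2027/03/03.
The date on which the withholding of payment becomes due: 2027/03/03 + 10 days = 2027/03/13.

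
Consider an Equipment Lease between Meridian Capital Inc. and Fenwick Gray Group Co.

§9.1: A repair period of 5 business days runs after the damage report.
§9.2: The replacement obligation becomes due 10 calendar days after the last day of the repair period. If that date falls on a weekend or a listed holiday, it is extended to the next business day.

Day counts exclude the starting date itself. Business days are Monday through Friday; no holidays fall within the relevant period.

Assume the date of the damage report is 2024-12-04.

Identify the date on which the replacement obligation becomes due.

2024-12-23

The last day of the repair period: 5 business days after Wednesday, 2024-12-04, skipping weekends — Dec 5, Dec 6, Dec 9, Dec 10, Dec 11 — lands on Wednesday, 2024-12-11.
Adding 10 calendar days to 2024-12-11 gives 2024-12-21, which is the date on which the replacement obligation becomes due. That falls on a Saturday, so it rolls to the next business day, Monday, 2024-12-23.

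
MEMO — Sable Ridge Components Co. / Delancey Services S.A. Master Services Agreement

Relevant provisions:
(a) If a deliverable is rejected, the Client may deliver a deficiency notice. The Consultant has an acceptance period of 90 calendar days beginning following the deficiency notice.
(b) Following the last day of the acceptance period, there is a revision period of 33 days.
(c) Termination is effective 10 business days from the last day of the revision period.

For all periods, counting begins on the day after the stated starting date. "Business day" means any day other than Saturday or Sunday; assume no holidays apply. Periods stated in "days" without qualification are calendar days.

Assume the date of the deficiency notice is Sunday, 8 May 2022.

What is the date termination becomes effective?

The last day of the acceptance period: 8 May 2022 + 90 days = 6 August 2022.
The last day of the revision period: 6 August 2022 + 33 days = 8 September 2022.
From Thursday, 8 September 2022, 10 business days (Sep 9, Sep 12, Sep 13, Sep 14, Sep 15, Sep 16, Sep 19, Sep 20, Sep 21, Sep 22, skipping weekends) brings us to Thursday, 22 September 2022, which is the date termination becomes effective.

22 September 2022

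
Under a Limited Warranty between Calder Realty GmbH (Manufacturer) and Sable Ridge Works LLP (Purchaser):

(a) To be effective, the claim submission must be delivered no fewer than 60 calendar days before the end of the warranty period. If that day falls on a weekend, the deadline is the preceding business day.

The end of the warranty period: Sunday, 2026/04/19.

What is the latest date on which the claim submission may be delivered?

2026/02/18

Counting back 60 calendar days from 2026/04/19 gives 2026/02/18. That is a Wednesday, so no adjustment is needed.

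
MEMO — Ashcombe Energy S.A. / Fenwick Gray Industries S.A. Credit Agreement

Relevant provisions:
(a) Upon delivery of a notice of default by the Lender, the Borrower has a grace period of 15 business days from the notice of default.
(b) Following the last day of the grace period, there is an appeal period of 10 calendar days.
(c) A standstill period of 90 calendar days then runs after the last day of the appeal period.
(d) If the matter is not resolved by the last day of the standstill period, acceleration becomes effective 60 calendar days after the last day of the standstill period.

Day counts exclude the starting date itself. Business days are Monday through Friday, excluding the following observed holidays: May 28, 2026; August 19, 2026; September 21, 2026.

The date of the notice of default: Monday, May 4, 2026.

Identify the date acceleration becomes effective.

The last day of the grace period: counting 15 business days from Monday, May 4, 2026 (May 5, May 6, May 7, May 8, …, May 21, May 22, May 25, skipping weekends) reaches Monday, May 25, 2026.
The last day of the appeal period: May 25, 2026 + 10 days = June 4, 2026.
Adding 90 calendar days to June 4, 2026 gives September 2, 2026, which is the last day of the standstill period.
Adding 60 calendar days to September 2, 2026 gives November 1, 2026, which is the date acceleration becomes effective.

November 1, 2026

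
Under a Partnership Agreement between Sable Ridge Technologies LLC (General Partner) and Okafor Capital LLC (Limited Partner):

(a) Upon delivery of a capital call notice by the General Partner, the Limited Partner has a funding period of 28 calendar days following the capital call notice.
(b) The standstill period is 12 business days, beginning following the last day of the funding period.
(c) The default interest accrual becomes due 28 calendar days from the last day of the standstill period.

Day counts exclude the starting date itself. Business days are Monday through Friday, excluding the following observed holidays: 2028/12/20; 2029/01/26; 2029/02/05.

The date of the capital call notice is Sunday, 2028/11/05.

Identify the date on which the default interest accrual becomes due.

Adding 28 calendar days to 2028/11/05 gives 2028/12/03, which is the last day of the funding period.
The last day of the standstill period: counting 12 business days from Sunday, 2028/12/03 (Dec 4, Dec 5, Dec 6, Dec 7, …, Dec 15, Dec 18, Dec 19, skipping weekends) reaches Tuesday, 2028/12/19.
Adding 28 calendar days to 2028/12/19 gives 2029/01/16, which is the date on which the default interest accrual becomes due.

2029/01/16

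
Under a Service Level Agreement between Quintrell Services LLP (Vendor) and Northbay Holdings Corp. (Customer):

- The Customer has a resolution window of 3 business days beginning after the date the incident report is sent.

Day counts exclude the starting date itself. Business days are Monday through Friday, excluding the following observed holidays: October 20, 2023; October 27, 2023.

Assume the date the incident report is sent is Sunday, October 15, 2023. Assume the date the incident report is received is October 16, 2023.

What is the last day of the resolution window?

The last day of the resolution window: counting 3 business days from Sunday, October 15, 2023 (Oct 16, Oct 17, Oct 18, skipping weekends) reaches Wednesday, October 18, 2023.

October 18, 2023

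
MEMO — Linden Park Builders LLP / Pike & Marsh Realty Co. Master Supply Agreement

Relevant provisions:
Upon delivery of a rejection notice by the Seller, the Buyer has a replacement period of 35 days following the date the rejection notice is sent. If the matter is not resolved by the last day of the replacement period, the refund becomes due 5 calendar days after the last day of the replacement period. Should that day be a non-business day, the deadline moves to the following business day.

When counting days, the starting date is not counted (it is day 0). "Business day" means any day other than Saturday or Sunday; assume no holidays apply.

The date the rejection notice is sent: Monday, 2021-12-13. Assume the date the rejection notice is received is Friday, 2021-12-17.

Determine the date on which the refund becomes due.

Adding 35 calendar days to 2021-12-13 gives 2022-01-17, which is the last day of the replacement period.
Adding 5 calendar days to 2022-01-17 gives 2022-01-22, which is the date on which the refund becomes due. That falls on a Saturday, so it rolls to the next business day, Monday, 2022-01-24.

2022-01-24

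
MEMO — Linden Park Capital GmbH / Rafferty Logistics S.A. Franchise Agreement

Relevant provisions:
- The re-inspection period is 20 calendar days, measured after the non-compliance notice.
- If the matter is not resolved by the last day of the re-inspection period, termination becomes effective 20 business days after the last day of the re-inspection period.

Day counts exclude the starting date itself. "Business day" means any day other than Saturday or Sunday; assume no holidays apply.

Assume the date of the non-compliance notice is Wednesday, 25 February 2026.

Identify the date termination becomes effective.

14 April 2026

Adding 20 calendar days to 25 February 2026 gives 17 March 2026, which is the last day of the re-inspection period.
The date termination becomes effective: counting 20 business days from Tuesday, 17 March 2026 (Mar 18, Mar 19, Mar 20, Mar 23, …, Apr 10, Apr 13, Apr 14, skipping weekends) reaches Tuesday, 14 April 2026.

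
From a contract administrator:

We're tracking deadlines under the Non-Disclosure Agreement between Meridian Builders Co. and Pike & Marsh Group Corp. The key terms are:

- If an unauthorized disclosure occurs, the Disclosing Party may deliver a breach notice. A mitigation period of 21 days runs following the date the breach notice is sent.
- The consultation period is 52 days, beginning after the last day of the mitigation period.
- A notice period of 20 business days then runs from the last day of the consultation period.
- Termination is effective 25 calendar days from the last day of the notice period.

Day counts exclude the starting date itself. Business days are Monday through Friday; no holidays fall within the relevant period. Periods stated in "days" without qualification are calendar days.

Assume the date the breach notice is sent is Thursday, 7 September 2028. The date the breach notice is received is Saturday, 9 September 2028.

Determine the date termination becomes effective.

9 January 2029

The last day of the mitigation period: 21 calendar days after 7 September 2028 is 28 September 2028.
The last day of the consultation period: 52 calendar days after 28 September 2028 is 19 November 2028.
The last day of the notice period: counting 20 business days from Sunday, 19 November 2028 (Nov 20, Nov 21, Nov 22, Nov 23, …, Dec 13, Dec 14, Dec 15, skipping weekends) reaches Friday, 15 December 2028.
The date termination becomes effective: 15 December 2028 + 25 days = 9 January 2029.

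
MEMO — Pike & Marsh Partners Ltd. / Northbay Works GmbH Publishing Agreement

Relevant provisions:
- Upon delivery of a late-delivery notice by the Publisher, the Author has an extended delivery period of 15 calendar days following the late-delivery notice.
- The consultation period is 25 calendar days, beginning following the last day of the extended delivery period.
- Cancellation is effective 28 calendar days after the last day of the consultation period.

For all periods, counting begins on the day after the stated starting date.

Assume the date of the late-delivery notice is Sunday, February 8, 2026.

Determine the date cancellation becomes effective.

Adding 15 calendar days to February 8, 2026 gives February 23, 2026, which is the last day of the extended delivery period.
Adding 25 calendar days to February 23, 2026 gives March 20, 2026, which is the last day of the consultation period.
Adding 28 calendar days to March 20, 2026 gives April 17, 2026, which is the date cancellation becomes effective.

April 17, 2026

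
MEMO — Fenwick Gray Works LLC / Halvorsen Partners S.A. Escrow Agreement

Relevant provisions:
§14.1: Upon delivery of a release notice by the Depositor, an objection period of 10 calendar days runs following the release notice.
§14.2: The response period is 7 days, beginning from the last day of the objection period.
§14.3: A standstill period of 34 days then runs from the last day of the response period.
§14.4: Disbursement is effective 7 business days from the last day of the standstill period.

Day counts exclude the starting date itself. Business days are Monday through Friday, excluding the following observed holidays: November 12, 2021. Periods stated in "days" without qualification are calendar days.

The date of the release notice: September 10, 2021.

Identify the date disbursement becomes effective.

The last day of the objection period: September 10, 2021 + 10 days = September 20, 2021.
The last day of the response period: September 20, 2021 + 7 days = September 27, 2021.
The last day of the standstill period: September 27, 2021 + 34 days = October 31, 2021.
The date disbursement becomes effective: counting 7 business days from Sunday, October 31, 2021 (Nov 1, Nov 2, Nov 3, Nov 4, Nov 5, Nov 8, Nov 9, skipping weekends) reaches Tuesday, November 9, 2021.

November 9, 2021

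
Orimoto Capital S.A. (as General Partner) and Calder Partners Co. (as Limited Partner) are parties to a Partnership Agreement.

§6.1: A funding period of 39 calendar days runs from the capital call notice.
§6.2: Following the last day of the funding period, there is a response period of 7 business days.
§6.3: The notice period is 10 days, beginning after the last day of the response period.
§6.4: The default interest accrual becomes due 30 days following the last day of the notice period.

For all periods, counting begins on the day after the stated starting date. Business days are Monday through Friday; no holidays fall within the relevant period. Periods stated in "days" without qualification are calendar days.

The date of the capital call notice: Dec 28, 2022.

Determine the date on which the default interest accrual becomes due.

Mar 26, 2023

Adding 39 calendar days to Dec 28, 2022 gives Feb 5, 2023, which is the last day of the funding period.
The last day of the response period: counting 7 business days from Sunday, Feb 5, 2023 (Feb 6, Feb 7, Feb 8, Feb 9, Feb 10, Feb 13, Feb 14, skipping weekends) reaches Tuesday, Feb 14, 2023.
Adding 10 calendar days to Feb 14, 2023 gives Feb 24, 2023, which is the last day of the notice period.
The date on which the default interest accrual becomes due: 30 calendar days after Feb 24, 2023 is Mar 26, 2023.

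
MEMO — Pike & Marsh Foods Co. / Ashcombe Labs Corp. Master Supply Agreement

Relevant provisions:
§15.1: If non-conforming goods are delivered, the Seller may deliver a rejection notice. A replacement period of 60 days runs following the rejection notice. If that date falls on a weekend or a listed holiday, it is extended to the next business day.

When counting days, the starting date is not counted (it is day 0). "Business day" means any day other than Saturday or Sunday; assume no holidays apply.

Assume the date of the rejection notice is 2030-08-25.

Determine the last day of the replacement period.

The last day of the replacement period: 2030-08-25 + 60 days = 2030-10-24. 2030-10-24 is a Thursday, so no roll-forward applies.

2030-10-24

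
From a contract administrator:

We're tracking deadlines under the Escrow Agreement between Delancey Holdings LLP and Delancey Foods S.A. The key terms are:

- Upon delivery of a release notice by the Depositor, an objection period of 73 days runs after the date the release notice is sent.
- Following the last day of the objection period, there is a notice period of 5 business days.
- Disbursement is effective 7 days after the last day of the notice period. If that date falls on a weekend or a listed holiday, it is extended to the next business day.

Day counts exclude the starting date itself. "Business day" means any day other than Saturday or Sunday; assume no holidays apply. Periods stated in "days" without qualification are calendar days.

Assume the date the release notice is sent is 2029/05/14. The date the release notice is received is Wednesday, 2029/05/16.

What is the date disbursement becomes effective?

The last day of the objection period: 2029/05/14 + 73 days = 2029/07/26.
The last day of the notice period: 5 business days after Thursday, 2029/07/26, skipping weekends — Jul 27, Jul 30, Jul 31, Aug 1, Aug 2 — lands on Thursday, 2029/08/02.
The date disbursement becomes effective: 2029/08/02 + 7 days = 2029/08/09. 2029/08/09 is a Thursday, so no roll-forward applies.

2029/08/09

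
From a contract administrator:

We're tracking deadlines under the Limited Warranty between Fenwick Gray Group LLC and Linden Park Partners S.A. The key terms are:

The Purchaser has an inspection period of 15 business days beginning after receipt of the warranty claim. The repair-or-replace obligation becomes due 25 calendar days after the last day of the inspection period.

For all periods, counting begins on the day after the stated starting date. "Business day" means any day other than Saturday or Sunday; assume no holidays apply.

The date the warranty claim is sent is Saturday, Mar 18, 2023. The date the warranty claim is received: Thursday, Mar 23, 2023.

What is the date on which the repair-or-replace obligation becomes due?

May 8, 2023

From Thursday, Mar 23, 2023, 15 business days (Mar 24, Mar 27, Mar 28, Mar 29, …, Apr 11, Apr 12, Apr 13, skipping weekends) brings us to Thursday, Apr 13, 2023, which is the last day of the inspection period.
The date on which the repair-or-replace obligation becomes due: Apr 13, 2023 + 25 days = May 8, 2023.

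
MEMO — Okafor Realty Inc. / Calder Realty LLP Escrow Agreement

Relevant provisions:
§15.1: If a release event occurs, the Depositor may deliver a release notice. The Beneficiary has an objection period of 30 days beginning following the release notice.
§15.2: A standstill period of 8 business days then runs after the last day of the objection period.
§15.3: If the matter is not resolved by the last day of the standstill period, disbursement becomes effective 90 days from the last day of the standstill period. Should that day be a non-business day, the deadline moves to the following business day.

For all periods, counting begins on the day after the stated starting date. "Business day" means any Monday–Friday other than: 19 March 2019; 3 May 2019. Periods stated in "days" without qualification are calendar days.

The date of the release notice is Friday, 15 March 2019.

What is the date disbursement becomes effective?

23 July 2019

The last day of the objection period: 30 calendar days after 15 March 2019 is 14 April 2019.
The last day of the standstill period: counting 8 business days from Sunday, 14 April 2019 (Apr 15, Apr 16, Apr 17, Apr 18, Apr 19, Apr 22, Apr 23, Apr 24, skipping weekends) reaches Wednesday, 24 April 2019.
The date disbursement becomes effective: 24 April 2019 + 90 days = 23 July 2019. 23 July 2019 is a Tuesday and is not a listed holiday, so no roll-forward applies.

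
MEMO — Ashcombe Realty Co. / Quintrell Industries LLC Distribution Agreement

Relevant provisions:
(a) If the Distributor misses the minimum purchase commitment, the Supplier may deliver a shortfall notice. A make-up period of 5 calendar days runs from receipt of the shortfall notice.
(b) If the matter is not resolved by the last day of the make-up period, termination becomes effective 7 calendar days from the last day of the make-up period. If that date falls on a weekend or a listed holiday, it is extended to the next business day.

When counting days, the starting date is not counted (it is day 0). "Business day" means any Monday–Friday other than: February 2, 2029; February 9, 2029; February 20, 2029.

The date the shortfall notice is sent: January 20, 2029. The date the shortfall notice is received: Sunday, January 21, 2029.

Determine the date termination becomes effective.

The last day of the make-up period: 5 calendar days after January 21, 2029 is January 26, 2029.
The date termination becomes effective: 7 calendar days after January 26, 2029 is February 2, 2029. That falls on Friday, a listed holiday, so it rolls to the next business day, Monday, February 5, 2029.

February 5, 2029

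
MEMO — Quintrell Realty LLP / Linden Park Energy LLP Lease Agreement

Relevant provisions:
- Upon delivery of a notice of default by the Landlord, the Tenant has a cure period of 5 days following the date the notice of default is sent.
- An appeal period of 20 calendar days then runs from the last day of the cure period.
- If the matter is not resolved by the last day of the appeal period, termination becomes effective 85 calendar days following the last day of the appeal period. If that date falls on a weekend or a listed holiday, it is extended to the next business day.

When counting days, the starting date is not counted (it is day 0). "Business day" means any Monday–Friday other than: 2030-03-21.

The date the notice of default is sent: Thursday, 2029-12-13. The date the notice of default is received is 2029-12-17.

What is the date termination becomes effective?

The last day of the cure period: 2029-12-13 + 5 days = 2029-12-18.
The last day of the appeal period: 20 calendar days after 2029-12-18 is 2030-01-07.
Adding 85 calendar days to 2030-01-07 gives 2030-04-02, which is the date termination becomes effective. 2030-04-02 is a Tuesday and is not a listed holiday, so no roll-forward applies.

2030-04-02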